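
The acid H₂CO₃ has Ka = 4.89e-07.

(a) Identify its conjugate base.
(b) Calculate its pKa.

(a) The conjugate base is formed by removing one H⁺ from H₂CO₃, giving HCO₃⁻. (b) pKa = -log(Ka) = -log(4.89e-07) = 6.31.

Conjugate base: HCO₃⁻; pK_a = 6.31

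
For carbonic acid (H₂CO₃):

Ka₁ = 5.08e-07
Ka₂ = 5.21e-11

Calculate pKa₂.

pKa₂ = -log(Ka₂) = -log(5.21e-11) = 10.28.

pK_{a2} = 10.28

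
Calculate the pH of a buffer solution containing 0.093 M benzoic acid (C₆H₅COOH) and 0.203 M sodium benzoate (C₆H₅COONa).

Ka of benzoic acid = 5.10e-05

pKa = -log(5.10e-05) = 4.29. pH = pKa + log([A⁻]/[HA]) = 4.29 + log(0.203/0.093)

pH = 4.63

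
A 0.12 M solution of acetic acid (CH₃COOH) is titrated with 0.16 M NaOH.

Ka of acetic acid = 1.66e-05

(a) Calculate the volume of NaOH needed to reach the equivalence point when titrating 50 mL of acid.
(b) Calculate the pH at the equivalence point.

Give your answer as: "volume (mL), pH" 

moles acid = 0.12 × 50/1000 = 0.006 mol; V_base = moles/0.16 × 1000 = 37.5 mL. At equivalence only the conjugate base is present: [A⁻] = 0.006/0.087 = 6.8571e-02 M. Kb = Kw/Ka = 6.02e-10; [OH⁻] = √(Kb × [A⁻]) = 6.4271e-06; pOH = 5.19; pH = 14 - pOH = 8.81.

V = 37.5 mL, pH = 8.81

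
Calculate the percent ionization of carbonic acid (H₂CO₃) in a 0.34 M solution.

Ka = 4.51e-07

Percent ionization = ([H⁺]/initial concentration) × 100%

Using Ka equilibrium: x² + Ka×x - Ka×C = 0. Solving: [H⁺] = 3.9136e-04. Percent = (3.9136e-04/0.34) × 100

Percent ionization = 0.115%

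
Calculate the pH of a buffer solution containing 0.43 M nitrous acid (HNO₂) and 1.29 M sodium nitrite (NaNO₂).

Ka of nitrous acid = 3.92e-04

pKa = -log(3.92e-04) = 3.41. pH = pKa + log([A⁻]/[HA]) = 3.41 + log(1.29/0.43)

pH = 3.88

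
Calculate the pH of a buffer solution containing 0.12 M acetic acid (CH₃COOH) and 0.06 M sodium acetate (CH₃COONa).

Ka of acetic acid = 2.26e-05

pKa = -log(2.26e-05) = 4.65. pH = pKa + log([A⁻]/[HA]) = 4.65 + log(0.06/0.12)

pH = 4.34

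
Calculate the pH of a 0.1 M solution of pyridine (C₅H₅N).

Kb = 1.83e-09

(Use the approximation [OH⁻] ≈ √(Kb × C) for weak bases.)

[OH⁻] = √(Kb × C) = √(1.83e-09 × 0.1) = 1.3528e-05. pOH = 4.87, pH = 14 - pOH

pH = 9.13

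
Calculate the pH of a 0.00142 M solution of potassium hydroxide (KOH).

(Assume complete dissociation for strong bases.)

[OH⁻] = 0.00142 M for strong base. pOH = -log[OH⁻] = 2.85, pH = 14 - pOH

pH = 11.15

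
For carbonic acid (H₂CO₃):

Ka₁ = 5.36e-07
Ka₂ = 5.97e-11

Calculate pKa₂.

pKa₂ = -log(Ka₂) = -log(5.97e-11) = 10.22.

pK_{a2} = 10.22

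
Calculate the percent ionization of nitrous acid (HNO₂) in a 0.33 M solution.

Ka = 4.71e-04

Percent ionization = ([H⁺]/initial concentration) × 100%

Using Ka equilibrium: x² + Ka×x - Ka×C = 0. Solving: [H⁺] = 1.2234e-02. Percent = (1.2234e-02/0.33) × 100

Percent ionization = 3.71%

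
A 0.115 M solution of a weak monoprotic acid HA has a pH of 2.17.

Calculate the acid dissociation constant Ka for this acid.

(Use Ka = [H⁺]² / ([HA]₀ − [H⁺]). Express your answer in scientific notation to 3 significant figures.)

[H⁺] = 10^(−pH) = 10^(−2.17) = 6.761e-03 M. For HA ⇌ H⁺ + A⁻, Ka = [H⁺][A⁻]/[HA] = [H⁺]² / ([HA]₀ − [H⁺]) = (6.761e-03)² / (0.115 − 6.761e-03) = 4.22e-04.

K_a = 4.22e-04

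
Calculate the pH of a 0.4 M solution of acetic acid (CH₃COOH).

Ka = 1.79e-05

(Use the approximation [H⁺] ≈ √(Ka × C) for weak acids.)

[H⁺] = √(Ka × C) = √(1.79e-05 × 0.4) = 2.6758e-03. pH = -log(2.6758e-03)

pH = 2.57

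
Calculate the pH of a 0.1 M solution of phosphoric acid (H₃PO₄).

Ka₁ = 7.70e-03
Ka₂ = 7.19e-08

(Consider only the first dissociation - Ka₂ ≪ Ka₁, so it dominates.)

First dissociation dominates. From Ka₁ = [H⁺][HA⁻]/[H₂A], x² + Ka₁·x − Ka₁·C = 0 with C = 0.1 M and Ka₁ = 7.70e-03. Solving: [H⁺] = (−Ka₁ + √(Ka₁² + 4·Ka₁·C)) / 2 = 2.4165e-02 M. pH = -log(2.4165e-02) = 1.62.

pH = 1.62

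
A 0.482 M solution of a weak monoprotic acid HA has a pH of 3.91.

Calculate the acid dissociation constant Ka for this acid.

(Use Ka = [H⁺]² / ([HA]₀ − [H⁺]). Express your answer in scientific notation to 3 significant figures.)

[H⁺] = 10^(−pH) = 10^(−3.91) = 1.230e-04 M. For HA ⇌ H⁺ + A⁻, Ka = [H⁺][A⁻]/[HA] = [H⁺]² / ([HA]₀ − [H⁺]) = (1.230e-04)² / (0.482 − 1.230e-04) = 3.14e-08.

K_a = 3.14e-08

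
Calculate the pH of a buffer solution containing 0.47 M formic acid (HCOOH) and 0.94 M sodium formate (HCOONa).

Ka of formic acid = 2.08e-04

pKa = -log(2.08e-04) = 3.68. pH = pKa + log([A⁻]/[HA]) = 3.68 + log(0.94/0.47)

pH = 3.98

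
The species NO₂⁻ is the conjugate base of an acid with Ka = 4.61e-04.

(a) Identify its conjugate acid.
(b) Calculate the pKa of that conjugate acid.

(a) The conjugate acid is formed by adding one H⁺ to NO₂⁻, giving HNO₂. (b) pKa = -log(Ka) = -log(4.61e-04) = 3.34.

Conjugate acid: HNO₂; pK_a = 3.34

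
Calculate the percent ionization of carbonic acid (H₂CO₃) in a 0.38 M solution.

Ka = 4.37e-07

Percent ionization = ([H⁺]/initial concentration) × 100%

Using Ka equilibrium: x² + Ka×x - Ka×C = 0. Solving: [H⁺] = 4.0729e-04. Percent = (4.0729e-04/0.38) × 100

Percent ionization = 0.107%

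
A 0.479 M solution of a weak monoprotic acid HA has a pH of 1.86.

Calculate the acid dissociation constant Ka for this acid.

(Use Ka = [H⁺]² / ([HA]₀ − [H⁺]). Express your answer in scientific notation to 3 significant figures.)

[H⁺] = 10^(−pH) = 10^(−1.86) = 1.380e-02 M. For HA ⇌ H⁺ + A⁻, Ka = [H⁺][A⁻]/[HA] = [H⁺]² / ([HA]₀ − [H⁺]) = (1.380e-02)² / (0.479 − 1.380e-02) = 4.10e-04.

K_a = 4.10e-04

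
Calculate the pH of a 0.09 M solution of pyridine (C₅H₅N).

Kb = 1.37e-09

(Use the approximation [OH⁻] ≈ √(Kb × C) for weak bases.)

[OH⁻] = √(Kb × C) = √(1.37e-09 × 0.09) = 1.1104e-05. pOH = 4.95, pH = 14 - pOH

pH = 9.05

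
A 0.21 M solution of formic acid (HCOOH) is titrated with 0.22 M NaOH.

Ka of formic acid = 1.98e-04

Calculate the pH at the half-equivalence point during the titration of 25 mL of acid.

At half-equivalence [HA] = [A⁻], so Henderson-Hasselbalch gives pH = pKa = -log(1.98e-04) = 3.70.

pH = pKa = 3.70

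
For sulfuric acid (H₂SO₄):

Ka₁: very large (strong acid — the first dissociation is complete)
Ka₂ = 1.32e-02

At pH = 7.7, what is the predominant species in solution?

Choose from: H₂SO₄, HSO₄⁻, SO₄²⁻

The first dissociation is complete, so H₂SO₄ itself is never the predominant species in water; pKa₂ = -log(1.32e-02) = 1.88. For a polyprotic acid the predominant species crosses at each pKa: below pKa_n the protonated form dominates, above it the deprotonated form does. At pH = 7.7, the predominant species is SO₄²⁻.

SO₄²⁻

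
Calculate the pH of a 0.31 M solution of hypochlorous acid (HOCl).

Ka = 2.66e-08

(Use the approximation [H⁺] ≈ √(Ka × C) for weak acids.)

[H⁺] = √(Ka × C) = √(2.66e-08 × 0.31) = 9.0807e-05. pH = -log(9.0807e-05)

pH = 4.04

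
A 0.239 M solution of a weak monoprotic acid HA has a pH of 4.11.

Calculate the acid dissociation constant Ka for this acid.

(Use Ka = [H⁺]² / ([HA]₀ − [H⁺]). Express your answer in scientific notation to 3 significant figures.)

[H⁺] = 10^(−pH) = 10^(−4.11) = 7.762e-05 M. For HA ⇌ H⁺ + A⁻, Ka = [H⁺][A⁻]/[HA] = [H⁺]² / ([HA]₀ − [H⁺]) = (7.762e-05)² / (0.239 − 7.762e-05) = 2.52e-08.

K_a = 2.52e-08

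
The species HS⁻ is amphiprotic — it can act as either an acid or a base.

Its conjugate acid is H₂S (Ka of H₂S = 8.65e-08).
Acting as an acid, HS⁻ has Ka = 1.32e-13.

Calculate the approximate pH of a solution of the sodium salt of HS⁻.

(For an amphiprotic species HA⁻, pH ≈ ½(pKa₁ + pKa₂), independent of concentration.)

pKa₁ = -log(8.65e-08) = 7.06; pKa₂ = -log(1.32e-13) = 12.88. For an amphiprotic species, pH ≈ ½(pKa₁ + pKa₂) = ½(7.06 + 12.88) = 9.97.

pH = 9.97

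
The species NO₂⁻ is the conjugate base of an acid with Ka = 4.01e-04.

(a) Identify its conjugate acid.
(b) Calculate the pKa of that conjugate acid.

(a) The conjugate acid is formed by adding one H⁺ to NO₂⁻, giving HNO₂. (b) pKa = -log(Ka) = -log(4.01e-04) = 3.40.

Conjugate acid: HNO₂; pK_a = 3.40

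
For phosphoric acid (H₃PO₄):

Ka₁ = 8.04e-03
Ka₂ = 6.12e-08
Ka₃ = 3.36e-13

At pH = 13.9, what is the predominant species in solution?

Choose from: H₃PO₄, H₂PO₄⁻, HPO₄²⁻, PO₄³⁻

pKa₁ = 2.09, pKa₂ = 7.21, pKa₃ = 12.47. For a polyprotic acid the predominant species crosses at each pKa: below pKa_n the protonated form dominates, above it the deprotonated form does. At pH = 13.9, the predominant species is PO₄³⁻.

PO₄³⁻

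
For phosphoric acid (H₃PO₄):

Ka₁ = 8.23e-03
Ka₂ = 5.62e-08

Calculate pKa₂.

pKa₂ = -log(Ka₂) = -log(5.62e-08) = 7.25.

pK_{a2} = 7.25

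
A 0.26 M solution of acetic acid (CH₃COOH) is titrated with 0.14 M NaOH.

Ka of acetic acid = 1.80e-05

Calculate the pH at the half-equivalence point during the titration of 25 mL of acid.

At half-equivalence [HA] = [A⁻], so Henderson-Hasselbalch gives pH = pKa = -log(1.80e-05) = 4.74.

pH = pKa = 4.74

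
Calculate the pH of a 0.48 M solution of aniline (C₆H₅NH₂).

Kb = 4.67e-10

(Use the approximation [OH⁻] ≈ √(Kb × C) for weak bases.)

[OH⁻] = √(Kb × C) = √(4.67e-10 × 0.48) = 1.4972e-05. pOH = 4.82, pH = 14 - pOH

pH = 9.18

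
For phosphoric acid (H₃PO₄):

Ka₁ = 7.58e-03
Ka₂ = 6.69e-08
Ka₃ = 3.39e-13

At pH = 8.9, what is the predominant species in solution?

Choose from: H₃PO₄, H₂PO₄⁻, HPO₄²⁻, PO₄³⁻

pKa₁ = 2.12, pKa₂ = 7.17, pKa₃ = 12.47. For a polyprotic acid the predominant species crosses at each pKa: below pKa_n the protonated form dominates, above it the deprotonated form does. At pH = 8.9, the predominant species is HPO₄²⁻.

HPO₄²⁻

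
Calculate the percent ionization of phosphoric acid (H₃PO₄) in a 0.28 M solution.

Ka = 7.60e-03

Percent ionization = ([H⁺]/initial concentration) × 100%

Using Ka equilibrium: x² + Ka×x - Ka×C = 0. Solving: [H⁺] = 4.2486e-02. Percent = (4.2486e-02/0.28) × 100

Percent ionization = 15.2%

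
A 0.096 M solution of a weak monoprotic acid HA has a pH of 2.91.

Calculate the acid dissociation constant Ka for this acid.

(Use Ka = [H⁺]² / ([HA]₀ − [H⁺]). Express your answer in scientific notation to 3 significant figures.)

[H⁺] = 10^(−pH) = 10^(−2.91) = 1.230e-03 M. For HA ⇌ H⁺ + A⁻, Ka = [H⁺][A⁻]/[HA] = [H⁺]² / ([HA]₀ − [H⁺]) = (1.230e-03)² / (0.096 − 1.230e-03) = 1.60e-05.

K_a = 1.60e-05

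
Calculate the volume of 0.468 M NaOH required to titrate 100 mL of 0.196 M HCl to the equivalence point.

At equivalence: moles acid = moles base. moles HCl = 0.196 × 100/1000 = 0.0196 mol. V_base = moles / 0.468 × 1000 = 41.9 mL.

V_{base} = 41.9 mL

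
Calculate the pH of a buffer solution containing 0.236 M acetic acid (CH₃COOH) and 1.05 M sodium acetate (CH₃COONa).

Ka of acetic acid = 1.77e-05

pKa = -log(1.77e-05) = 4.75. pH = pKa + log([A⁻]/[HA]) = 4.75 + log(1.05/0.236)

pH = 5.40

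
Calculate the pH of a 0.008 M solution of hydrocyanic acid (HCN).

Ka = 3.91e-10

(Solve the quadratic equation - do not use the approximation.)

x² + Ka×x - Ka×C = 0. Using quadratic formula: [H⁺] = 1.7684e-06

pH = 5.75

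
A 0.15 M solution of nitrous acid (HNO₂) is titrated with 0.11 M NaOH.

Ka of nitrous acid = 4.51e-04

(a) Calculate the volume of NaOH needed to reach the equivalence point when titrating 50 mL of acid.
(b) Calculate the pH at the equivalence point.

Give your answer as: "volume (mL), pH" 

moles acid = 0.15 × 50/1000 = 0.0075 mol; V_base = moles/0.11 × 1000 = 68.2 mL. At equivalence only the conjugate base is present: [A⁻] = 0.0075/0.118 = 6.3462e-02 M. Kb = Kw/Ka = 2.22e-11; [OH⁻] = √(Kb × [A⁻]) = 1.1862e-06; pOH = 5.93; pH = 14 - pOH = 8.07.

V = 68.2 mL, pH = 8.07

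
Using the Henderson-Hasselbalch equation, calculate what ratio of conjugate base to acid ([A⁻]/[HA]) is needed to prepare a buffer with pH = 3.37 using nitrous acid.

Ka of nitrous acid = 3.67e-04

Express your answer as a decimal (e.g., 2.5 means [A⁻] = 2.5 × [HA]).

pKa = -log(3.67e-04) = 3.4353. pH = pKa + log([A⁻]/[HA]), so log([A⁻]/[HA]) = pH − pKa = 3.37 − 3.4353 = -0.0653. [A⁻]/[HA] = 10^(-0.0653) = 0.860

[A⁻]/[HA] = 0.860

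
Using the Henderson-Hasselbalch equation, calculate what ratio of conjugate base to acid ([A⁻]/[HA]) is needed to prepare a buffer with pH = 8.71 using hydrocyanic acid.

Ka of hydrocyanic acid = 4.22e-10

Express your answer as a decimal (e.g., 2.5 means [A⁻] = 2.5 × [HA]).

pKa = -log(4.22e-10) = 9.3747. pH = pKa + log([A⁻]/[HA]), so log([A⁻]/[HA]) = pH − pKa = 8.71 − 9.3747 = -0.6647. [A⁻]/[HA] = 10^(-0.6647) = 0.216

[A⁻]/[HA] = 0.216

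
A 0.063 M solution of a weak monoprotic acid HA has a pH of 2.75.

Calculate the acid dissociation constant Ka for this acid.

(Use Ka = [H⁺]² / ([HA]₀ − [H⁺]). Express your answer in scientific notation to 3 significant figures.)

[H⁺] = 10^(−pH) = 10^(−2.75) = 1.778e-03 M. For HA ⇌ H⁺ + A⁻, Ka = [H⁺][A⁻]/[HA] = [H⁺]² / ([HA]₀ − [H⁺]) = (1.778e-03)² / (0.063 − 1.778e-03) = 5.17e-05.

K_a = 5.17e-05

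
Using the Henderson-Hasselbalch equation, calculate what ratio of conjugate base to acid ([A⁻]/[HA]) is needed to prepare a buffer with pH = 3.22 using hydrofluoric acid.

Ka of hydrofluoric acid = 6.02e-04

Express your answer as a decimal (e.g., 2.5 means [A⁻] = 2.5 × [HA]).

pKa = -log(6.02e-04) = 3.2204. pH = pKa + log([A⁻]/[HA]), so log([A⁻]/[HA]) = pH − pKa = 3.22 − 3.2204 = -0.0004. [A⁻]/[HA] = 10^(-0.0004) = 0.999

[A⁻]/[HA] = 0.999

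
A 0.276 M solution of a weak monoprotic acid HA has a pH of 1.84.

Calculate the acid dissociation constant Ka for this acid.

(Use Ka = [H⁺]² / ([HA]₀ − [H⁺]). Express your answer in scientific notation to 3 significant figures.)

[H⁺] = 10^(−pH) = 10^(−1.84) = 1.445e-02 M. For HA ⇌ H⁺ + A⁻, Ka = [H⁺][A⁻]/[HA] = [H⁺]² / ([HA]₀ − [H⁺]) = (1.445e-02)² / (0.276 − 1.445e-02) = 7.99e-04.

K_a = 7.99e-04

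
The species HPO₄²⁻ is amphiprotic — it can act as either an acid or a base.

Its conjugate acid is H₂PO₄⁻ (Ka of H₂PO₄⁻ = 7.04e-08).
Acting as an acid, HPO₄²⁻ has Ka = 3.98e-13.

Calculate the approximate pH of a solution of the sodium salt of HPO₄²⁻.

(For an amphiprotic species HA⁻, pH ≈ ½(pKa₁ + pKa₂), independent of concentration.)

pKa₁ = -log(7.04e-08) = 7.15; pKa₂ = -log(3.98e-13) = 12.40. For an amphiprotic species, pH ≈ ½(pKa₁ + pKa₂) = ½(7.15 + 12.40) = 9.78.

pH = 9.78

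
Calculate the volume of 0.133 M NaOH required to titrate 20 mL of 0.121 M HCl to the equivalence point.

At equivalence: moles acid = moles base. moles HCl = 0.121 × 20/1000 = 0.00242 mol. V_base = moles / 0.133 × 1000 = 18.2 mL.

V_{base} = 18.2 mL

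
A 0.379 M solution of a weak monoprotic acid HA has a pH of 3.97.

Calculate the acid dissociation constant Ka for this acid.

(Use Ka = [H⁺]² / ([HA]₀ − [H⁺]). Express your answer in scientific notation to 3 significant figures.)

[H⁺] = 10^(−pH) = 10^(−3.97) = 1.072e-04 M. For HA ⇌ H⁺ + A⁻, Ka = [H⁺][A⁻]/[HA] = [H⁺]² / ([HA]₀ − [H⁺]) = (1.072e-04)² / (0.379 − 1.072e-04) = 3.03e-08.

K_a = 3.03e-08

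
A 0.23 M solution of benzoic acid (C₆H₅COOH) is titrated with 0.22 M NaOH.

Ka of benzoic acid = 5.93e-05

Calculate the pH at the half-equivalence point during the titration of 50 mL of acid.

At half-equivalence [HA] = [A⁻], so Henderson-Hasselbalch gives pH = pKa = -log(5.93e-05) = 4.23.

pH = pKa = 4.23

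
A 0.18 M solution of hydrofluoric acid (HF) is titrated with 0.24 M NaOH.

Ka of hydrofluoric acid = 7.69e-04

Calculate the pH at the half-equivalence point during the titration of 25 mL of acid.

At half-equivalence [HA] = [A⁻], so Henderson-Hasselbalch gives pH = pKa = -log(7.69e-04) = 3.11.

pH = pKa = 3.11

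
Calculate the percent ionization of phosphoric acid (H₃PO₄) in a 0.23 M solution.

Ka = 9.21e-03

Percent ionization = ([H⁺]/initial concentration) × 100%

Using Ka equilibrium: x² + Ka×x - Ka×C = 0. Solving: [H⁺] = 4.1650e-02. Percent = (4.1650e-02/0.23) × 100

Percent ionization = 18.1%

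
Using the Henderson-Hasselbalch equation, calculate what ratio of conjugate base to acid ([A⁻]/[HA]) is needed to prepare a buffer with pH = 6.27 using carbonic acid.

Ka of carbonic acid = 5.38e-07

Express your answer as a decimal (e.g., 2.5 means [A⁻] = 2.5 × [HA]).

pKa = -log(5.38e-07) = 6.2692. pH = pKa + log([A⁻]/[HA]), so log([A⁻]/[HA]) = pH − pKa = 6.27 − 6.2692 = 0.0008. [A⁻]/[HA] = 10^(0.0008) = 1.00

[A⁻]/[HA] = 1.00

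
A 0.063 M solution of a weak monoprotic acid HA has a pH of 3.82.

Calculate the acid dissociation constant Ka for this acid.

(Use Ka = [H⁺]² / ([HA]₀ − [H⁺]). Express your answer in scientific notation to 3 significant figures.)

[H⁺] = 10^(−pH) = 10^(−3.82) = 1.514e-04 M. For HA ⇌ H⁺ + A⁻, Ka = [H⁺][A⁻]/[HA] = [H⁺]² / ([HA]₀ − [H⁺]) = (1.514e-04)² / (0.063 − 1.514e-04) = 3.65e-07.

K_a = 3.65e-07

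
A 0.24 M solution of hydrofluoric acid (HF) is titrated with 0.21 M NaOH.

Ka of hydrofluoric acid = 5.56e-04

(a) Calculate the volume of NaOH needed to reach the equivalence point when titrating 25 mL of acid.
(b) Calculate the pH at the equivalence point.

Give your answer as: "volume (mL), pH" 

moles acid = 0.24 × 25/1000 = 0.006 mol; V_base = moles/0.21 × 1000 = 28.6 mL. At equivalence only the conjugate base is present: [A⁻] = 0.006/0.054 = 1.1200e-01 M. Kb = Kw/Ka = 1.80e-11; [OH⁻] = √(Kb × [A⁻]) = 1.4193e-06; pOH = 5.85; pH = 14 - pOH = 8.15.

V = 28.6 mL, pH = 8.15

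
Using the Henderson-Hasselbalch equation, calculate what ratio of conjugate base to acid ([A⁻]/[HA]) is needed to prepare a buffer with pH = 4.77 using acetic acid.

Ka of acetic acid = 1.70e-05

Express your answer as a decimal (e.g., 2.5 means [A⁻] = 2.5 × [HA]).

pKa = -log(1.70e-05) = 4.7696. pH = pKa + log([A⁻]/[HA]), so log([A⁻]/[HA]) = pH − pKa = 4.77 − 4.7696 = 0.0004. [A⁻]/[HA] = 10^(0.0004) = 1.00

[A⁻]/[HA] = 1.00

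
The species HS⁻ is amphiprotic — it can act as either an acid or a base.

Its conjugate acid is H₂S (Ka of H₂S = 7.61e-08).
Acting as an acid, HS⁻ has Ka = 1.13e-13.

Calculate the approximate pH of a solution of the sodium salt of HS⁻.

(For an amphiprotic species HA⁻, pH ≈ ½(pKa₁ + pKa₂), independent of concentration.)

pKa₁ = -log(7.61e-08) = 7.12; pKa₂ = -log(1.13e-13) = 12.95. For an amphiprotic species, pH ≈ ½(pKa₁ + pKa₂) = ½(7.12 + 12.95) = 10.03.

pH = 10.03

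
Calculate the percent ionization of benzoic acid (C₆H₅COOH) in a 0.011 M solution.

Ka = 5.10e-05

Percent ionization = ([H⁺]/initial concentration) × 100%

Using Ka equilibrium: x² + Ka×x - Ka×C = 0. Solving: [H⁺] = 7.2393e-04. Percent = (7.2393e-04/0.011) × 100

Percent ionization = 6.58%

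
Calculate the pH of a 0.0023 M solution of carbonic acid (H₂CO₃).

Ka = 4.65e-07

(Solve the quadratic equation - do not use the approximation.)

x² + Ka×x - Ka×C = 0. Using quadratic formula: [H⁺] = 3.2472e-05

pH = 4.49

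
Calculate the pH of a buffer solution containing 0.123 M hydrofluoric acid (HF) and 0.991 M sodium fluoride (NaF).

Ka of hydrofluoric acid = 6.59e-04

pKa = -log(6.59e-04) = 3.18. pH = pKa + log([A⁻]/[HA]) = 3.18 + log(0.991/0.123)

pH = 4.09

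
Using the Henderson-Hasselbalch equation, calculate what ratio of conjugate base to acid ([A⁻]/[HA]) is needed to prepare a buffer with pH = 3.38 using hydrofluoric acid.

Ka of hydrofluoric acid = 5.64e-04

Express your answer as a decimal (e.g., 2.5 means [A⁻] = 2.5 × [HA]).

pKa = -log(5.64e-04) = 3.2487. pH = pKa + log([A⁻]/[HA]), so log([A⁻]/[HA]) = pH − pKa = 3.38 − 3.2487 = 0.1313. [A⁻]/[HA] = 10^(0.1313) = 1.35

[A⁻]/[HA] = 1.35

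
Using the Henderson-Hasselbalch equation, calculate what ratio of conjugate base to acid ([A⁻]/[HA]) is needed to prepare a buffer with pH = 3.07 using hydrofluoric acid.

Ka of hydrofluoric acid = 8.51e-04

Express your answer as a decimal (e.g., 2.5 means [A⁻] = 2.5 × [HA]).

pKa = -log(8.51e-04) = 3.0701. pH = pKa + log([A⁻]/[HA]), so log([A⁻]/[HA]) = pH − pKa = 3.07 − 3.0701 = -0.0001. [A⁻]/[HA] = 10^(-0.0001) = 1.00

[A⁻]/[HA] = 1.00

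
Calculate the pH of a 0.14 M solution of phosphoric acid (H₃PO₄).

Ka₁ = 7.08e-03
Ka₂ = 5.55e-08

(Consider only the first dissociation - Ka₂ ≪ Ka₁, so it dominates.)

First dissociation dominates. From Ka₁ = [H⁺][HA⁻]/[H₂A], x² + Ka₁·x − Ka₁·C = 0 with C = 0.14 M and Ka₁ = 7.08e-03. Solving: [H⁺] = (−Ka₁ + √(Ka₁² + 4·Ka₁·C)) / 2 = 2.8142e-02 M. pH = -log(2.8142e-02) = 1.55.

pH = 1.55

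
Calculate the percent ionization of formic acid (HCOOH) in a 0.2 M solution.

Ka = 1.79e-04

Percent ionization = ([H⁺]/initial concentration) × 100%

Using Ka equilibrium: x² + Ka×x - Ka×C = 0. Solving: [H⁺] = 5.8945e-03. Percent = (5.8945e-03/0.2) × 100

Percent ionization = 2.95%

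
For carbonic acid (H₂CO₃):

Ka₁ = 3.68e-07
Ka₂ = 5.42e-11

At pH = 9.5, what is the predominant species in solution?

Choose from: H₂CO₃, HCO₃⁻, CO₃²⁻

pKa₁ = 6.43, pKa₂ = 10.27. For a polyprotic acid the predominant species crosses at each pKa: below pKa_n the protonated form dominates, above it the deprotonated form does. At pH = 9.5, the predominant species is HCO₃⁻.

HCO₃⁻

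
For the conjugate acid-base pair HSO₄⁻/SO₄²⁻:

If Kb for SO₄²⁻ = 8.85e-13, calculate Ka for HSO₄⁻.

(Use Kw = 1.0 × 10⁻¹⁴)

For a conjugate pair Ka × Kb = Kw, so Ka = Kw/Kb = 1.0 × 10⁻¹⁴ / 8.85e-13 = 1.13e-02.

K_a = 1.13e-02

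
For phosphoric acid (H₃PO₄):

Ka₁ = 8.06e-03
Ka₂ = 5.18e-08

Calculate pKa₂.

pKa₂ = -log(Ka₂) = -log(5.18e-08) = 7.29.

pK_{a2} = 7.29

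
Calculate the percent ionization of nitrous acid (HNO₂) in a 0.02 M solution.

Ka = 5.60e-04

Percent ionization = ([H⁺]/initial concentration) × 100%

Using Ka equilibrium: x² + Ka×x - Ka×C = 0. Solving: [H⁺] = 3.0783e-03. Percent = (3.0783e-03/0.02) × 100

Percent ionization = 15.4%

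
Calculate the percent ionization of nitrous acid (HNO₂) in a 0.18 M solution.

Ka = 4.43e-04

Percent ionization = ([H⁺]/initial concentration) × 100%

Using Ka equilibrium: x² + Ka×x - Ka×C = 0. Solving: [H⁺] = 8.7110e-03. Percent = (8.7110e-03/0.18) × 100

Percent ionization = 4.84%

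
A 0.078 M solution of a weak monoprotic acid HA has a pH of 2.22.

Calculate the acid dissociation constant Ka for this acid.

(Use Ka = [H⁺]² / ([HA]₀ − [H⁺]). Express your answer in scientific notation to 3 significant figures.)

[H⁺] = 10^(−pH) = 10^(−2.22) = 6.026e-03 M. For HA ⇌ H⁺ + A⁻, Ka = [H⁺][A⁻]/[HA] = [H⁺]² / ([HA]₀ − [H⁺]) = (6.026e-03)² / (0.078 − 6.026e-03) = 5.04e-04.

K_a = 5.04e-04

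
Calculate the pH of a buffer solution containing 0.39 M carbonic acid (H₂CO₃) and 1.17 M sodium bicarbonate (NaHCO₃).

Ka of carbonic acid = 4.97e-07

pKa = -log(4.97e-07) = 6.30. pH = pKa + log([A⁻]/[HA]) = 6.30 + log(1.17/0.39)

pH = 6.78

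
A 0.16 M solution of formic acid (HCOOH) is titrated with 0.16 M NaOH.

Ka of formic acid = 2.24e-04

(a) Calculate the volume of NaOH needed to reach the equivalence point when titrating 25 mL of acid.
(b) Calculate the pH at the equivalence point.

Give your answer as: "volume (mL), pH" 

moles acid = 0.16 × 25/1000 = 0.004 mol; V_base = moles/0.16 × 1000 = 25.0 mL. At equivalence only the conjugate base is present: [A⁻] = 0.004/0.050 = 8.0000e-02 M. Kb = Kw/Ka = 4.46e-11; [OH⁻] = √(Kb × [A⁻]) = 1.8898e-06; pOH = 5.72; pH = 14 - pOH = 8.28.

V = 25.0 mL, pH = 8.28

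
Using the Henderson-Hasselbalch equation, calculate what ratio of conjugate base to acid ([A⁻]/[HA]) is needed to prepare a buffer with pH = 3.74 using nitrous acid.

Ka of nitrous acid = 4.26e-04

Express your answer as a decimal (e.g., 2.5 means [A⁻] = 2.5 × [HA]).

pKa = -log(4.26e-04) = 3.3706. pH = pKa + log([A⁻]/[HA]), so log([A⁻]/[HA]) = pH − pKa = 3.74 − 3.3706 = 0.3694. [A⁻]/[HA] = 10^(0.3694) = 2.34

[A⁻]/[HA] = 2.34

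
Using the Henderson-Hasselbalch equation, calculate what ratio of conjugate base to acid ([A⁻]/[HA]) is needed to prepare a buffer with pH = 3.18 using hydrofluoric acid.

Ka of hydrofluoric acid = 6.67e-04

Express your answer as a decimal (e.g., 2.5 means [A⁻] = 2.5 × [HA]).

pKa = -log(6.67e-04) = 3.1759. pH = pKa + log([A⁻]/[HA]), so log([A⁻]/[HA]) = pH − pKa = 3.18 − 3.1759 = 0.0041. [A⁻]/[HA] = 10^(0.0041) = 1.01

[A⁻]/[HA] = 1.01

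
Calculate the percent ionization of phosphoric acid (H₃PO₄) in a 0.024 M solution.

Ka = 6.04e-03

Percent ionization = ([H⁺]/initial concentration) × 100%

Using Ka equilibrium: x² + Ka×x - Ka×C = 0. Solving: [H⁺] = 9.3929e-03. Percent = (9.3929e-03/0.024) × 100

Percent ionization = 39.1%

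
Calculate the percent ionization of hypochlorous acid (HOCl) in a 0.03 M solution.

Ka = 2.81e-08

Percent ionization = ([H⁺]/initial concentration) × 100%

Using Ka equilibrium: x² + Ka×x - Ka×C = 0. Solving: [H⁺] = 2.9020e-05. Percent = (2.9020e-05/0.03) × 100

Percent ionization = 0.0967%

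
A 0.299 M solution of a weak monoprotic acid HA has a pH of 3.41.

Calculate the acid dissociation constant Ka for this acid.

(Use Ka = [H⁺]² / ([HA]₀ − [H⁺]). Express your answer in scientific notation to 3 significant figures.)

[H⁺] = 10^(−pH) = 10^(−3.41) = 3.890e-04 M. For HA ⇌ H⁺ + A⁻, Ka = [H⁺][A⁻]/[HA] = [H⁺]² / ([HA]₀ − [H⁺]) = (3.890e-04)² / (0.299 − 3.890e-04) = 5.07e-07.

K_a = 5.07e-07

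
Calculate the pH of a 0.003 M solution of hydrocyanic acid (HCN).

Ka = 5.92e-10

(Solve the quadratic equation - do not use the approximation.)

x² + Ka×x - Ka×C = 0. Using quadratic formula: [H⁺] = 1.3324e-06

pH = 5.88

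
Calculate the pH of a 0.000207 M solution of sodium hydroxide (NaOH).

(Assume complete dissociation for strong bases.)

[OH⁻] = 0.000207 M for strong base. pOH = -log[OH⁻] = 3.68, pH = 14 - pOH

pH = 10.32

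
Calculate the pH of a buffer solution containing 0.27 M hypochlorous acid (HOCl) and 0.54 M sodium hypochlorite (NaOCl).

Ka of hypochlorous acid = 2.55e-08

pKa = -log(2.55e-08) = 7.59. pH = pKa + log([A⁻]/[HA]) = 7.59 + log(0.54/0.27)

pH = 7.89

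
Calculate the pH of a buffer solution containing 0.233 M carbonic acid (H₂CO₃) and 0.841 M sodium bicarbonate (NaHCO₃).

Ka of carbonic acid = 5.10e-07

pKa = -log(5.10e-07) = 6.29. pH = pKa + log([A⁻]/[HA]) = 6.29 + log(0.841/0.233)

pH = 6.85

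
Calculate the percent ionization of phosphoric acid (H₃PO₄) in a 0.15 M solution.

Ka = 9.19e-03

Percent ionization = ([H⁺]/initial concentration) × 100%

Using Ka equilibrium: x² + Ka×x - Ka×C = 0. Solving: [H⁺] = 3.2816e-02. Percent = (3.2816e-02/0.15) × 100

Percent ionization = 21.9%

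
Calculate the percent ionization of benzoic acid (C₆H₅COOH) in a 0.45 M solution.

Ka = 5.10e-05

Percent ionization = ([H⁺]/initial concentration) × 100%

Using Ka equilibrium: x² + Ka×x - Ka×C = 0. Solving: [H⁺] = 4.7652e-03. Percent = (4.7652e-03/0.45) × 100

Percent ionization = 1.06%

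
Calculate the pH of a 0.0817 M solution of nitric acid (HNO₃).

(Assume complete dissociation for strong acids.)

[H⁺] = 0.0817 M for strong acid. pH = -log[H⁺] = -log(0.0817)

pH = 1.09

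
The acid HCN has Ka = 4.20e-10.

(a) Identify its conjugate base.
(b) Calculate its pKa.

(a) The conjugate base is formed by removing one H⁺ from HCN, giving CN⁻. (b) pKa = -log(Ka) = -log(4.20e-10) = 9.38.

Conjugate base: CN⁻; pK_a = 9.38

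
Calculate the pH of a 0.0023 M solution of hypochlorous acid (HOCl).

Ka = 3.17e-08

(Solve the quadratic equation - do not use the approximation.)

x² + Ka×x - Ka×C = 0. Using quadratic formula: [H⁺] = 8.5229e-06

pH = 5.07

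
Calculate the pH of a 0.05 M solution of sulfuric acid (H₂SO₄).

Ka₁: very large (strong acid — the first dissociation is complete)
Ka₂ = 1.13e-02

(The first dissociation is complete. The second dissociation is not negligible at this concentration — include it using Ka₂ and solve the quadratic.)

First dissociation is complete: [H⁺]₀ = [HSO₄⁻]₀ = C = 0.05 M. Second dissociation HSO₄⁻ ⇌ H⁺ + SO₄²⁻: let x = [SO₄²⁻]. Ka₂ = (C + x)·x / (C − x) = 1.13e-02 → x² + (C + Ka₂)·x − Ka₂·C = 0 → x² + 0.06130·x − 5.650e-04 = 0. x = (−0.06130 + √(0.06130² + 4 × 5.650e-04)) / 2 = 8.1369e-03 M. [H⁺] = C + x = 0.05 + 8.1369e-03 = 5.8137e-02 M. pH = -log(5.8137e-02) = 1.24.

pH = 1.24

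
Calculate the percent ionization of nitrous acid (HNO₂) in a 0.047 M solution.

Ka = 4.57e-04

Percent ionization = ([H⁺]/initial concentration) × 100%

Using Ka equilibrium: x² + Ka×x - Ka×C = 0. Solving: [H⁺] = 4.4117e-03. Percent = (4.4117e-03/0.047) × 100

Percent ionization = 9.39%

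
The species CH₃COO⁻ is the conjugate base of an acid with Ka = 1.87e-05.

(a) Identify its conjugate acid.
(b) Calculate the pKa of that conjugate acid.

(a) The conjugate acid is formed by adding one H⁺ to CH₃COO⁻, giving CH₃COOH. (b) pKa = -log(Ka) = -log(1.87e-05) = 4.73.

Conjugate acid: CH₃COOH; pK_a = 4.73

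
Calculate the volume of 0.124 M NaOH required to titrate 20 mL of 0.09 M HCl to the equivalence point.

At equivalence: moles acid = moles base. moles HCl = 0.09 × 20/1000 = 0.0018 mol. V_base = moles / 0.124 × 1000 = 14.5 mL.

V_{base} = 14.5 mL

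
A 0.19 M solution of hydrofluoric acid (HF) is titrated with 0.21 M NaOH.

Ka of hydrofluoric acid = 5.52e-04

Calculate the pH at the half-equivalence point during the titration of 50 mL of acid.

At half-equivalence [HA] = [A⁻], so Henderson-Hasselbalch gives pH = pKa = -log(5.52e-04) = 3.26.

pH = pKa = 3.26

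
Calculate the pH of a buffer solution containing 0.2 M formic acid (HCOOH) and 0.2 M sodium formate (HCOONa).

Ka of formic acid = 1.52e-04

pKa = -log(1.52e-04) = 3.82. pH = pKa + log([A⁻]/[HA]) = 3.82 + log(0.2/0.2)

pH = 3.82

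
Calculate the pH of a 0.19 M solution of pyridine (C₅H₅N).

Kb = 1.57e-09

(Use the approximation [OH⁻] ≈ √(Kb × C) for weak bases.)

[OH⁻] = √(Kb × C) = √(1.57e-09 × 0.19) = 1.7271e-05. pOH = 4.76, pH = 14 - pOH

pH = 9.24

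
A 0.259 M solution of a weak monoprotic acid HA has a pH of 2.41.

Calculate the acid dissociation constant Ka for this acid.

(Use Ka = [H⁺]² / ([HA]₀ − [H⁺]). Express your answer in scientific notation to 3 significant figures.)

[H⁺] = 10^(−pH) = 10^(−2.41) = 3.890e-03 M. For HA ⇌ H⁺ + A⁻, Ka = [H⁺][A⁻]/[HA] = [H⁺]² / ([HA]₀ − [H⁺]) = (3.890e-03)² / (0.259 − 3.890e-03) = 5.93e-05.

K_a = 5.93e-05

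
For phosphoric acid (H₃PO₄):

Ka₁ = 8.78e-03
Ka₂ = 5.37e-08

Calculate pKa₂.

pKa₂ = -log(Ka₂) = -log(5.37e-08) = 7.27.

pK_{a2} = 7.27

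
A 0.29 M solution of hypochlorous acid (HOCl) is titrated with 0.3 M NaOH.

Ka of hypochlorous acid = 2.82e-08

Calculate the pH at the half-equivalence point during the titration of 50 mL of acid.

At half-equivalence [HA] = [A⁻], so Henderson-Hasselbalch gives pH = pKa = -log(2.82e-08) = 7.55.

pH = pKa = 7.55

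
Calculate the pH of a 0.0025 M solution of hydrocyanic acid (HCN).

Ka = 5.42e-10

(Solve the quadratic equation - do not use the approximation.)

x² + Ka×x - Ka×C = 0. Using quadratic formula: [H⁺] = 1.1638e-06

pH = 5.93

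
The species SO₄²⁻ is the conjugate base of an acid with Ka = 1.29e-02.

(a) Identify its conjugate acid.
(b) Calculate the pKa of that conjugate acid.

(a) The conjugate acid is formed by adding one H⁺ to SO₄²⁻, giving HSO₄⁻. (b) pKa = -log(Ka) = -log(1.29e-02) = 1.89.

Conjugate acid: HSO₄⁻; pK_a = 1.89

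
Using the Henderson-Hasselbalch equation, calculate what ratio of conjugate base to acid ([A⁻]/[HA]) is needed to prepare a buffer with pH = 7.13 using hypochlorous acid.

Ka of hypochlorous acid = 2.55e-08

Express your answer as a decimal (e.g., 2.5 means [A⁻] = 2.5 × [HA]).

pKa = -log(2.55e-08) = 7.5935. pH = pKa + log([A⁻]/[HA]), so log([A⁻]/[HA]) = pH − pKa = 7.13 − 7.5935 = -0.4635. [A⁻]/[HA] = 10^(-0.4635) = 0.344

[A⁻]/[HA] = 0.344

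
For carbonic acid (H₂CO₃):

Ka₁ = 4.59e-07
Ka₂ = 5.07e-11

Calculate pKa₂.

pKa₂ = -log(Ka₂) = -log(5.07e-11) = 10.29.

pK_{a2} = 10.29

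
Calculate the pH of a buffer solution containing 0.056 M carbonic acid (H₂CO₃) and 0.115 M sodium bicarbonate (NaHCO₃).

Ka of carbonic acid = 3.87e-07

pKa = -log(3.87e-07) = 6.41. pH = pKa + log([A⁻]/[HA]) = 6.41 + log(0.115/0.056)

pH = 6.72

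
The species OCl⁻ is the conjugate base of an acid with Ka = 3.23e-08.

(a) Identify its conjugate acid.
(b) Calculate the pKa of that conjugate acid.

(a) The conjugate acid is formed by adding one H⁺ to OCl⁻, giving HOCl. (b) pKa = -log(Ka) = -log(3.23e-08) = 7.49.

Conjugate acid: HOCl; pK_a = 7.49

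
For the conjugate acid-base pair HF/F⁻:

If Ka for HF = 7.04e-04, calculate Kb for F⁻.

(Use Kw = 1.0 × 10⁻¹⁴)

For a conjugate pair Ka × Kb = Kw, so Kb = Kw/Ka = 1.0 × 10⁻¹⁴ / 7.04e-04 = 1.42e-11.

K_b = 1.42e-11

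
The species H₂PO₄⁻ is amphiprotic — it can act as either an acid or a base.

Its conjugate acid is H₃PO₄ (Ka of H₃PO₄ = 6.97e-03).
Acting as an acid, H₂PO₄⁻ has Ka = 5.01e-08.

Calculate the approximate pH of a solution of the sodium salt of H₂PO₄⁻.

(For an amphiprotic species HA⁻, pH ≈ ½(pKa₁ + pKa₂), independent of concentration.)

pKa₁ = -log(6.97e-03) = 2.16; pKa₂ = -log(5.01e-08) = 7.30. For an amphiprotic species, pH ≈ ½(pKa₁ + pKa₂) = ½(2.16 + 7.30) = 4.73.

pH = 4.73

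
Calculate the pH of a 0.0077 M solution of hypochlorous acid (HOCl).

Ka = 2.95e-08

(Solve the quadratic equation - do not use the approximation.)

x² + Ka×x - Ka×C = 0. Using quadratic formula: [H⁺] = 1.5057e-05

pH = 4.82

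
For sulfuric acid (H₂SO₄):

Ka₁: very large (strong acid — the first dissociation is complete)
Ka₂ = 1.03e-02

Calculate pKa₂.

pKa₂ = -log(Ka₂) = -log(1.03e-02) = 1.99.

pK_{a2} = 1.99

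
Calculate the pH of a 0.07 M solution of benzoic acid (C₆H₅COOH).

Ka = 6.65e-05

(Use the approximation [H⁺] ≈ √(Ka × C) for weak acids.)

[H⁺] = √(Ka × C) = √(6.65e-05 × 0.07) = 2.1575e-03. pH = -log(2.1575e-03)

pH = 2.67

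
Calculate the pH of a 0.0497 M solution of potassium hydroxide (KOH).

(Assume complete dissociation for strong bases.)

[OH⁻] = 0.0497 M for strong base. pOH = -log[OH⁻] = 1.30, pH = 14 - pOH

pH = 12.70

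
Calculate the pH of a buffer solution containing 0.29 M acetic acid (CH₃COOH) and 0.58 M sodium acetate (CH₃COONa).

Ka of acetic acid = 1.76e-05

pKa = -log(1.76e-05) = 4.75. pH = pKa + log([A⁻]/[HA]) = 4.75 + log(0.58/0.29)

pH = 5.06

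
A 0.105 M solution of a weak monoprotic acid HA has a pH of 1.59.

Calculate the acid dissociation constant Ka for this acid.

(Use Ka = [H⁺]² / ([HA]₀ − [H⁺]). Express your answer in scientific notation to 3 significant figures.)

[H⁺] = 10^(−pH) = 10^(−1.59) = 2.570e-02 M. For HA ⇌ H⁺ + A⁻, Ka = [H⁺][A⁻]/[HA] = [H⁺]² / ([HA]₀ − [H⁺]) = (2.570e-02)² / (0.105 − 2.570e-02) = 8.33e-03.

K_a = 8.33e-03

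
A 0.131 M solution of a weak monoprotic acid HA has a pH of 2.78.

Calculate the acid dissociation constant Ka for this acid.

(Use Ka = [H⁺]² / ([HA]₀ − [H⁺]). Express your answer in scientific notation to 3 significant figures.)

[H⁺] = 10^(−pH) = 10^(−2.78) = 1.660e-03 M. For HA ⇌ H⁺ + A⁻, Ka = [H⁺][A⁻]/[HA] = [H⁺]² / ([HA]₀ − [H⁺]) = (1.660e-03)² / (0.131 − 1.660e-03) = 2.13e-05.

K_a = 2.13e-05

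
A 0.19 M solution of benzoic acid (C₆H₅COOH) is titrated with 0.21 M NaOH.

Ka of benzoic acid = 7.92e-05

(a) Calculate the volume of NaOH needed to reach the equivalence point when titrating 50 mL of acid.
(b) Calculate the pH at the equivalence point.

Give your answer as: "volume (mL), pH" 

moles acid = 0.19 × 50/1000 = 0.0095 mol; V_base = moles/0.21 × 1000 = 45.2 mL. At equivalence only the conjugate base is present: [A⁻] = 0.0095/0.095 = 9.9750e-02 M. Kb = Kw/Ka = 1.26e-10; [OH⁻] = √(Kb × [A⁻]) = 3.5489e-06; pOH = 5.45; pH = 14 - pOH = 8.55.

V = 45.2 mL, pH = 8.55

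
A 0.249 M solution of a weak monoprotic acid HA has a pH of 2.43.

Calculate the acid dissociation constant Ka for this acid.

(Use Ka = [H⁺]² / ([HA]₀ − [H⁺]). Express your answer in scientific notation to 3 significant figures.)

[H⁺] = 10^(−pH) = 10^(−2.43) = 3.715e-03 M. For HA ⇌ H⁺ + A⁻, Ka = [H⁺][A⁻]/[HA] = [H⁺]² / ([HA]₀ − [H⁺]) = (3.715e-03)² / (0.249 − 3.715e-03) = 5.63e-05.

K_a = 5.63e-05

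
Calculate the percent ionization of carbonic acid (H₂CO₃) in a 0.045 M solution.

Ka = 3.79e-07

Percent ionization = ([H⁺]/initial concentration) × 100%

Using Ka equilibrium: x² + Ka×x - Ka×C = 0. Solving: [H⁺] = 1.3041e-04. Percent = (1.3041e-04/0.045) × 100

Percent ionization = 0.29%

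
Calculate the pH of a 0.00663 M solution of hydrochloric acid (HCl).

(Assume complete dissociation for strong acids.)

[H⁺] = 0.00663 M for strong acid. pH = -log[H⁺] = -log(0.00663)

pH = 2.18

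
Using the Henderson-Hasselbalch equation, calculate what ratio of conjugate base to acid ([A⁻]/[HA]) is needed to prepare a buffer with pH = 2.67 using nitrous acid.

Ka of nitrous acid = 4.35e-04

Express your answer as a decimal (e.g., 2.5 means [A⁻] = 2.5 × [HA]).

pKa = -log(4.35e-04) = 3.3615. pH = pKa + log([A⁻]/[HA]), so log([A⁻]/[HA]) = pH − pKa = 2.67 − 3.3615 = -0.6915. [A⁻]/[HA] = 10^(-0.6915) = 0.203

[A⁻]/[HA] = 0.203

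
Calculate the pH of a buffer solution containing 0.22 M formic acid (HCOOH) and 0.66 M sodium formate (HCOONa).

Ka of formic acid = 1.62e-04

pKa = -log(1.62e-04) = 3.79. pH = pKa + log([A⁻]/[HA]) = 3.79 + log(0.66/0.22)

pH = 4.27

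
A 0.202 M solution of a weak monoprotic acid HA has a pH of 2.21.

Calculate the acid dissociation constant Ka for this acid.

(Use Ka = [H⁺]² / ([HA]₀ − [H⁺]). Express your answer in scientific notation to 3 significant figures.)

[H⁺] = 10^(−pH) = 10^(−2.21) = 6.166e-03 M. For HA ⇌ H⁺ + A⁻, Ka = [H⁺][A⁻]/[HA] = [H⁺]² / ([HA]₀ − [H⁺]) = (6.166e-03)² / (0.202 − 6.166e-03) = 1.94e-04.

K_a = 1.94e-04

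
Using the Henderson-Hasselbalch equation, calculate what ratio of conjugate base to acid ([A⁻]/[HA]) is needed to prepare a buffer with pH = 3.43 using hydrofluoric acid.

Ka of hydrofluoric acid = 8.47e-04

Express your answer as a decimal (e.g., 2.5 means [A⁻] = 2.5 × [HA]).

pKa = -log(8.47e-04) = 3.0721. pH = pKa + log([A⁻]/[HA]), so log([A⁻]/[HA]) = pH − pKa = 3.43 − 3.0721 = 0.3579. [A⁻]/[HA] = 10^(0.3579) = 2.28

[A⁻]/[HA] = 2.28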